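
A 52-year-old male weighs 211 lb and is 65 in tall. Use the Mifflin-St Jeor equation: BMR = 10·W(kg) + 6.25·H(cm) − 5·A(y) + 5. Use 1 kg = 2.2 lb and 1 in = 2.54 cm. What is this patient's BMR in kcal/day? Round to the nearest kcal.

Convert to metric: weight = 211 ÷ 2.2 = 95.9091 kg; height = 65 × 2.54 = 165.1 cm.
Mifflin-St Jeor (male): BMR = 10(95.9091) + 6.25(165.1) − 5(52) + 5 = 959.0909 + 1031.875 − 260 + 5 = 1735.9659 kcal/day.

1736 kcal/day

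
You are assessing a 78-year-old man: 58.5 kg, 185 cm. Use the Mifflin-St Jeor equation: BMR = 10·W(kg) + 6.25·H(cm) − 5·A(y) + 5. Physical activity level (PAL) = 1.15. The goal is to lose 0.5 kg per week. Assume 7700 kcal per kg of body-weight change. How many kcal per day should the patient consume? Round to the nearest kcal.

Mifflin-St Jeor (male): BMR = 10(58.5) + 6.25(185) − 5(78) + 5 = 585 + 1156.25 − 390 + 5 = 1356.25 kcal/day.
TEE = 1356.25 × 1.15 = 1559.6875 kcal/day.
Required daily deficit = 0.5 × 7700 ÷ 7 = 550 kcal/day.
Target intake = 1559.6875 − 550 = 1009.6875 kcal/day.

1010 kcal per day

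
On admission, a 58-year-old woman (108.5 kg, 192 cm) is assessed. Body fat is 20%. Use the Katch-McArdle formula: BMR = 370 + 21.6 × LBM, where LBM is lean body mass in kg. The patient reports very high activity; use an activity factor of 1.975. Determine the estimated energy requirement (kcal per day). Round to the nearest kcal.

LBM = 108.5 × (1 − 0.2) = 86.8 kg. Katch-McArdle: BMR = 370 + 21.6 × 86.8 = 2244.88 kcal/day.
TEE = BMR × activity factor = 2244.88 × 1.975 = 4433.638 kcal/day.

4434 kcal per day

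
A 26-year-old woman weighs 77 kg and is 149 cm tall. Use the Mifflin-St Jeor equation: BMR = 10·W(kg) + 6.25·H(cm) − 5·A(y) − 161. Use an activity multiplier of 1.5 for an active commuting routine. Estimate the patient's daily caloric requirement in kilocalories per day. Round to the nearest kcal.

2115 kilocalories per day

Mifflin-St Jeor (female): BMR = 10(77) + 6.25(149) − 5(26) − 161 = 770 + 931.25 − 130 − 161 = 1410.25 kcal/day.
TEE = BMR × activity factor = 1410.25 × 1.5 = 2115.375 kcal/day.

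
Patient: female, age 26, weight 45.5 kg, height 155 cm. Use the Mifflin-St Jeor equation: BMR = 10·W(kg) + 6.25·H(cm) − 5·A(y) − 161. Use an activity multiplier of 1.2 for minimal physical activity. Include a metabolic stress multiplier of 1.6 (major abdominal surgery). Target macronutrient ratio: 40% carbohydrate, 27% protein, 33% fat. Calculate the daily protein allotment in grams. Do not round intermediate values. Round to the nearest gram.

Mifflin-St Jeor (female): BMR = 10(45.5) + 6.25(155) − 5(26) − 161 = 455 + 968.75 − 130 − 161 = 1132.75 kcal/day.
TEE = 1132.75 × 1.2 = 1359.3 kcal/day.
With stress factor 1.6: 1359.3 × 1.6 = 2174.88 kcal/day.
Protein energy = 27% × 2174.88 = 587.2176 kcal.
Protein = 587.2176 ÷ 4 kcal/g = 146.8044 g.

147 g/day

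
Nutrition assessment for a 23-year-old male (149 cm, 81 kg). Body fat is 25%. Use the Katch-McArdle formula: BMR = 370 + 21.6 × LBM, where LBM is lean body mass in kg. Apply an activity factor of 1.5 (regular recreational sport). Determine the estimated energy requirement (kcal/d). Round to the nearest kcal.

LBM = 81 × (1 − 0.25) = 60.75 kg. Katch-McArdle: BMR = 370 + 21.6 × 60.75 = 1682.2 kcal/day.
TEE = BMR × activity factor = 1682.2 × 1.5 = 2523.3 kcal/day.

2523 kcal/d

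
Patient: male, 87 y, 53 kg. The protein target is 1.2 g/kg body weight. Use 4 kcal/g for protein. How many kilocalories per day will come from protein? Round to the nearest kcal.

254 kcal/day

Protein = 1.2 g/kg × 53 kg = 63.6 g/day.
Protein energy = 63.6 g × 4 kcal/g = 254.4 kcal/day.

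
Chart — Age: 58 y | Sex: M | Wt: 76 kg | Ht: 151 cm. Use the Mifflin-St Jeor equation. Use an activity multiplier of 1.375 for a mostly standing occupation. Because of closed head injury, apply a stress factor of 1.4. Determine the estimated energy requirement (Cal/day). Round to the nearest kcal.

Mifflin-St Jeor (male): BMR = 10(76) + 6.25(151) − 5(58) + 5 = 760 + 943.75 − 290 + 5 = 1418.75 kcal/day.
TEE = BMR × activity factor = 1418.75 × 1.375 = 1950.7813 kcal/day.
Apply stress factor: 1950.7813 × 1.4 = 2731.0938 kcal/day.

2731 Cal/day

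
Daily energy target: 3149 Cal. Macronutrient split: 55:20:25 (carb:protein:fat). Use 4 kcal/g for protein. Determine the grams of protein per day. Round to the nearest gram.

157 g/day

Protein energy = 20% × 3149 = 629.8 kcal.
At 4 kcal/g: 629.8 ÷ 4 = 157.45 g.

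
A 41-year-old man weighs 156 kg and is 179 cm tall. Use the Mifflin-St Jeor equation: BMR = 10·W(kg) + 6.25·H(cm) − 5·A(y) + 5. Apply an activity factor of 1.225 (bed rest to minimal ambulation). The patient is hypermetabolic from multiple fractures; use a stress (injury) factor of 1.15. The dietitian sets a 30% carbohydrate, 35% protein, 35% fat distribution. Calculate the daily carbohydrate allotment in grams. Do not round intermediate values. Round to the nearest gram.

Mifflin-St Jeor (male): BMR = 10(156) + 6.25(179) − 5(41) + 5 = 1560 + 1118.75 − 205 + 5 = 2478.75 kcal/day.
TEE = 2478.75 × 1.225 = 3036.4688 kcal/day.
With stress factor 1.15: 3036.4688 × 1.15 = 3491.9391 kcal/day.
Carbohydrate energy = 30% × 3491.9391 = 1047.5817 kcal.
Carbohydrate = 1047.5817 ÷ 4 kcal/g = 261.8954 g.

262 g/day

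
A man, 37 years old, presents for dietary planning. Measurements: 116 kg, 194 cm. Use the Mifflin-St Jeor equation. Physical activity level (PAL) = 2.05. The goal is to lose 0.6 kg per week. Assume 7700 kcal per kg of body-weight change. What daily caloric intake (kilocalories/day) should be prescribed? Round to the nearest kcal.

3835 kilocalories/day

Mifflin-St Jeor (male): BMR = 10(116) + 6.25(194) − 5(37) + 5 = 1160 + 1212.5 − 185 + 5 = 2192.5 kcal/day.
TEE = 2192.5 × 2.05 = 4494.625 kcal/day.
Required daily deficit = 0.6 × 7700 ÷ 7 = 660 kcal/day.
Target intake = 4494.625 − 660 = 3834.625 kcal/day.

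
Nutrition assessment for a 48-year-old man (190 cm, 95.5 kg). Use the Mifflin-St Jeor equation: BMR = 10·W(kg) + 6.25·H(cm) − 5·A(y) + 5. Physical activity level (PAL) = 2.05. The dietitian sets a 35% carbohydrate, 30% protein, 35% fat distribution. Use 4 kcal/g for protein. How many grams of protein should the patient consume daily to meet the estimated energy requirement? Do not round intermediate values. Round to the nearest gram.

293 g/day

Mifflin-St Jeor (male): BMR = 10(95.5) + 6.25(190) − 5(48) + 5 = 955 + 1187.5 − 240 + 5 = 1907.5 kcal/day.
TEE = 1907.5 × 2.05 = 3910.375 kcal/day.
Protein energy = 30% × 3910.375 = 1173.1125 kcal.
Protein = 1173.1125 ÷ 4 kcal/g = 293.2781 g.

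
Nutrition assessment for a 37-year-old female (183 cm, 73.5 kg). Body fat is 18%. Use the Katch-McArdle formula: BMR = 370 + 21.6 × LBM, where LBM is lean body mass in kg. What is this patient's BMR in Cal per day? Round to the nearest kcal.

LBM = 73.5 × (1 − 0.18) = 60.27 kg. Katch-McArdle: BMR = 370 + 21.6 × 60.27 = 1671.832 kcal/day.

1672 Cal per day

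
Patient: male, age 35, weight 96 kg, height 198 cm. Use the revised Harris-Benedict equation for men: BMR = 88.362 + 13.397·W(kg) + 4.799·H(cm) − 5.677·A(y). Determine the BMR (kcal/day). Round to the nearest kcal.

2126 kcal/day

Harris-Benedict: BMR = 88.362 + 13.397(96) + 4.799(198) − 5.677(35) = 2125.981 kcal/day.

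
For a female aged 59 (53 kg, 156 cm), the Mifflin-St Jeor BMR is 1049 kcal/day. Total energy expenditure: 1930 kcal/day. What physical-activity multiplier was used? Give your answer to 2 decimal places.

1.84

Activity factor = TEE ÷ BMR = 1930 ÷ 1049 = 1.84.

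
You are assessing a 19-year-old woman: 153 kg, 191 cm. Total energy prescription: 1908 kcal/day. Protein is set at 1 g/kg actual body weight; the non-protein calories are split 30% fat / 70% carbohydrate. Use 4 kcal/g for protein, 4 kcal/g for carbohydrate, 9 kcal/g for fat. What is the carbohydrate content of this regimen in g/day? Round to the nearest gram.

Protein = 1 × 153 = 153 g → 153 × 4 = 612 kcal.
Non-protein calories = 1908 − 612 = 1296 kcal.
Fat: 30% × 1296 = 388.8 kcal; carbohydrate: 907.2 kcal.
Carbohydrate: 907.2 kcal ÷ 4 kcal/g = 226.8 g.

227 g/day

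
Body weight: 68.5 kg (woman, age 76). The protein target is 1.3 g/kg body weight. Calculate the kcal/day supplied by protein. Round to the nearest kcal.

Protein = 1.3 g/kg × 68.5 kg = 89.05 g/day.
Protein energy = 89.05 g × 4 kcal/g = 356.2 kcal/day.

356 kcal/day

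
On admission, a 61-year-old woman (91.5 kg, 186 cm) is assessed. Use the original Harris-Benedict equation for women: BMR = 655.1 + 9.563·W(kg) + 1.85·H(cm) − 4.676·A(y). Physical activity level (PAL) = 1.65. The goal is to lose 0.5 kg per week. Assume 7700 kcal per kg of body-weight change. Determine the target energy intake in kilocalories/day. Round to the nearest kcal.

Harris-Benedict: BMR = 655.1 + 9.563(91.5) + 1.85(186) − 4.676(61) = 1588.9785 kcal/day.
TEE = 1588.9785 × 1.65 = 2621.8145 kcal/day.
Required daily deficit = 0.5 × 7700 ÷ 7 = 550 kcal/day.
Target intake = 2621.8145 − 550 = 2071.8145 kcal/day.

2072 kilocalories/day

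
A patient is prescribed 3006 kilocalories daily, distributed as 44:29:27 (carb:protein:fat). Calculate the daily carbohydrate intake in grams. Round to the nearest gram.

Carbohydrate energy = 44% × 3006 = 1322.64 kcal.
At 4 kcal/g: 1322.64 ÷ 4 = 330.66 g.

331 g/day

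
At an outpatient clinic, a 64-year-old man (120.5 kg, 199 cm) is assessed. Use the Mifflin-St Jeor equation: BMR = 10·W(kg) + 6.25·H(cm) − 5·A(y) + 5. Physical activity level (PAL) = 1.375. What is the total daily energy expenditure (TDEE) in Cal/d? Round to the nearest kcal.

Mifflin-St Jeor (male): BMR = 10(120.5) + 6.25(199) − 5(64) + 5 = 1205 + 1243.75 − 320 + 5 = 2133.75 kcal/day.
TEE = BMR × activity factor = 2133.75 × 1.375 = 2933.9063 kcal/day.

2934 Cal/d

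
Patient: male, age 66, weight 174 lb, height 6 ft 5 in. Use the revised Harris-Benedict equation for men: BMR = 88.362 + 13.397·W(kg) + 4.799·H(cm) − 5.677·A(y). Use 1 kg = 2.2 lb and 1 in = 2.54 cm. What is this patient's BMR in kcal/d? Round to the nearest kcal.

1712 kcal/d

Convert to metric: weight = 174 ÷ 2.2 = 79.0909 kg; height = (6×12 + 5) × 2.54 = 77 × 2.54 = 195.58 cm.
Harris-Benedict: BMR = 88.362 + 13.397(79.0909) + 4.799(195.58) − 5.677(66) = 1711.8493 kcal/day.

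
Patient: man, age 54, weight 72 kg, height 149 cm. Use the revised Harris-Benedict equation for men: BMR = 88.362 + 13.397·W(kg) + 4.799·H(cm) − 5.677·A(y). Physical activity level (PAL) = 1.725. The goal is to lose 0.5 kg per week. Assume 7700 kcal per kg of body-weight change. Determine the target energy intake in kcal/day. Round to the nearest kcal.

Harris-Benedict: BMR = 88.362 + 13.397(72) + 4.799(149) − 5.677(54) = 1461.439 kcal/day.
TEE = 1461.439 × 1.725 = 2520.9823 kcal/day.
Required daily deficit = 0.5 × 7700 ÷ 7 = 550 kcal/day.
Target intake = 2520.9823 − 550 = 1970.9823 kcal/day.

1971 kcal/day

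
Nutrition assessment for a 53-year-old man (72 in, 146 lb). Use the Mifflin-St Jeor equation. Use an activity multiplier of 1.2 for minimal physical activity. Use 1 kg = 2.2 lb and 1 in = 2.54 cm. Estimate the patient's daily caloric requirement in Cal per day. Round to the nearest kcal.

Convert to metric: weight = 146 ÷ 2.2 = 66.3636 kg; height = 72 × 2.54 = 182.88 cm.
Mifflin-St Jeor (male): BMR = 10(66.3636) + 6.25(182.88) − 5(53) + 5 = 663.6364 + 1143 − 265 + 5 = 1546.6364 kcal/day.
TEE = BMR × activity factor = 1546.6364 × 1.2 = 1855.9636 kcal/day.

1856 Cal per day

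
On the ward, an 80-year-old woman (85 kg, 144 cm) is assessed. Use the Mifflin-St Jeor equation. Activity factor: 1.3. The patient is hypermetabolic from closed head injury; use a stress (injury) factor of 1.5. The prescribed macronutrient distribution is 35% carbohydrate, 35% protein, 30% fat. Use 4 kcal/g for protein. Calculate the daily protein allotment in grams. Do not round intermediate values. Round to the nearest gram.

Mifflin-St Jeor (female): BMR = 10(85) + 6.25(144) − 5(80) − 161 = 850 + 900 − 400 − 161 = 1189 kcal/day.
TEE = 1189 × 1.3 = 1545.7 kcal/day.
With stress factor 1.5: 1545.7 × 1.5 = 2318.55 kcal/day.
Protein energy = 35% × 2318.55 = 811.4925 kcal.
Protein = 811.4925 ÷ 4 kcal/g = 202.8731 g.

203 g/day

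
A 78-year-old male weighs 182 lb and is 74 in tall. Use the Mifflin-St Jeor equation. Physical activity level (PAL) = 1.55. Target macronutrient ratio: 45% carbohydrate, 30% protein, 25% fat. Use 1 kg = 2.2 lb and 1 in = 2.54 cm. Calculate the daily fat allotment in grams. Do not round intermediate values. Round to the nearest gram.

70 g/day

Convert to metric: weight = 182 ÷ 2.2 = 82.7273 kg; height = 74 × 2.54 = 187.96 cm.
Mifflin-St Jeor (male): BMR = 10(82.7273) + 6.25(187.96) − 5(78) + 5 = 827.2727 + 1174.75 − 390 + 5 = 1617.0227 kcal/day.
TEE = 1617.0227 × 1.55 = 2506.3852 kcal/day.
Fat energy = 25% × 2506.3852 = 626.5963 kcal.
Fat = 626.5963 ÷ 9 kcal/g = 69.6218 g.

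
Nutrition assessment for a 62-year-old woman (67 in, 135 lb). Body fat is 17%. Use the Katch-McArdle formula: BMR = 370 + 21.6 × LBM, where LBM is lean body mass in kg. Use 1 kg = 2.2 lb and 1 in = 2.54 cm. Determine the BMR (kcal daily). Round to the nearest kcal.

Convert to metric: weight = 135 ÷ 2.2 = 61.3636 kg; height = 67 × 2.54 = 170.18 cm.
LBM = 61.3636 × (1 − 0.17) = 50.9318 kg. Katch-McArdle: BMR = 370 + 21.6 × 50.9318 = 1470.1273 kcal/day.

1470 kcal daily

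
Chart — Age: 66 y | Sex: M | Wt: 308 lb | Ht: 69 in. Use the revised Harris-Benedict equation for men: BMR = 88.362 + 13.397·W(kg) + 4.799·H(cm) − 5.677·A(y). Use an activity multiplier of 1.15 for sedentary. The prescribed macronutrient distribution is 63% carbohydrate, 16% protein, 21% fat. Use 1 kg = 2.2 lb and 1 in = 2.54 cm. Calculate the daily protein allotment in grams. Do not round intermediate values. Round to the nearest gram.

Convert to metric: weight = 308 ÷ 2.2 = 140 kg; height = 69 × 2.54 = 175.26 cm.
Harris-Benedict: BMR = 88.362 + 13.397(140) + 4.799(175.26) − 5.677(66) = 2430.3327 kcal/day.
TEE = 2430.3327 × 1.15 = 2794.8827 kcal/day.
Protein energy = 16% × 2794.8827 = 447.1812 kcal.
Protein = 447.1812 ÷ 4 kcal/g = 111.7953 g.

112 g/day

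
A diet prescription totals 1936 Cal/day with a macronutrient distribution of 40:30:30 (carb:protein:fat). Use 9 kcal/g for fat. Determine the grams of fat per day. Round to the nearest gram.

65 g/day

Fat energy = 30% × 1936 = 580.8 kcal.
At 9 kcal/g: 580.8 ÷ 9 = 64.5333 g.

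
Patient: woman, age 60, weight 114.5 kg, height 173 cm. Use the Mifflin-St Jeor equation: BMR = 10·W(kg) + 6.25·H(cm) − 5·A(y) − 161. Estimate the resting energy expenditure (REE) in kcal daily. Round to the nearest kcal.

1765 kcal daily

Mifflin-St Jeor (female): BMR = 10(114.5) + 6.25(173) − 5(60) − 161 = 1145 + 1081.25 − 300 − 161 = 1765.25 kcal/day.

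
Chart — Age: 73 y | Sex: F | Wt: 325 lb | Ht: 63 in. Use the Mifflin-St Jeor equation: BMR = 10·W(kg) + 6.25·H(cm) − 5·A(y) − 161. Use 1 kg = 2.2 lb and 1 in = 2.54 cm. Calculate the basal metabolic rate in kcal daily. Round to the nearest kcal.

1951 kcal daily

Convert to metric: weight = 325 ÷ 2.2 = 147.7273 kg; height = 63 × 2.54 = 160.02 cm.
Mifflin-St Jeor (female): BMR = 10(147.7273) + 6.25(160.02) − 5(73) − 161 = 1477.2727 + 1000.125 − 365 − 161 = 1951.3977 kcal/day.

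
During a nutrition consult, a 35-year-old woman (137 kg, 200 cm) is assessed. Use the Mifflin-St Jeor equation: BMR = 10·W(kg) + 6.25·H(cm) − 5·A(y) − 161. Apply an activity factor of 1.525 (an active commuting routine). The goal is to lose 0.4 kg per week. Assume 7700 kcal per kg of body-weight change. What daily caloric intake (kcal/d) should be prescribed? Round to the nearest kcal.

Mifflin-St Jeor (female): BMR = 10(137) + 6.25(200) − 5(35) − 161 = 1370 + 1250 − 175 − 161 = 2284 kcal/day.
TEE = 2284 × 1.525 = 3483.1 kcal/day.
Required daily deficit = 0.4 × 7700 ÷ 7 = 440 kcal/day.
Target intake = 3483.1 − 440 = 3043.1 kcal/day.

3043 kcal/d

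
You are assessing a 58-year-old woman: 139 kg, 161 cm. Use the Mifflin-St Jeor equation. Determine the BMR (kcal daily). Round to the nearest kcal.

1945 kcal daily

Mifflin-St Jeor (female): BMR = 10(139) + 6.25(161) − 5(58) − 161 = 1390 + 1006.25 − 290 − 161 = 1945.25 kcal/day.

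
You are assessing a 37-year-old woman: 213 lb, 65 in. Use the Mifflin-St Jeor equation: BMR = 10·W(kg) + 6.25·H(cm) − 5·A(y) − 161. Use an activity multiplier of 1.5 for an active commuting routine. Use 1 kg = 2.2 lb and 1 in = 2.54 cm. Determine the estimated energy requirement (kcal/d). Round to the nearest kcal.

Convert to metric: weight = 213 ÷ 2.2 = 96.8182 kg; height = 65 × 2.54 = 165.1 cm.
Mifflin-St Jeor (female): BMR = 10(96.8182) + 6.25(165.1) − 5(37) − 161 = 968.1818 + 1031.875 − 185 − 161 = 1654.0568 kcal/day.
TEE = BMR × activity factor = 1654.0568 × 1.5 = 2481.0852 kcal/day.

2481 kcal/d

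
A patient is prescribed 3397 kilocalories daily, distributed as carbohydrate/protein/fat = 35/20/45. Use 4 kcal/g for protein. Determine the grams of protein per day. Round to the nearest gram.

170 g/day

Protein energy = 20% × 3397 = 679.4 kcal.
At 4 kcal/g: 679.4 ÷ 4 = 169.85 g.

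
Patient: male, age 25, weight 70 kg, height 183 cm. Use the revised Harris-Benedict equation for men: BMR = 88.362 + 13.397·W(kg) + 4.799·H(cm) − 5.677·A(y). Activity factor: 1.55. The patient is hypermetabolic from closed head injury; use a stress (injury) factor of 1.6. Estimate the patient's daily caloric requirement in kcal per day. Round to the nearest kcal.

4371 kcal per day

Harris-Benedict: BMR = 88.362 + 13.397(70) + 4.799(183) − 5.677(25) = 1762.444 kcal/day.
TEE = BMR × activity factor = 1762.444 × 1.55 = 2731.7882 kcal/day.
Apply stress factor: 2731.7882 × 1.6 = 4370.8611 kcal/day.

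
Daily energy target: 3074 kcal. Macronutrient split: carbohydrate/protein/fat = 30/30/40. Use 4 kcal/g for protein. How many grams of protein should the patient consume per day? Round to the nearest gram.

231 g/day

Protein energy = 30% × 3074 = 922.2 kcal.
At 4 kcal/g: 922.2 ÷ 4 = 230.55 g.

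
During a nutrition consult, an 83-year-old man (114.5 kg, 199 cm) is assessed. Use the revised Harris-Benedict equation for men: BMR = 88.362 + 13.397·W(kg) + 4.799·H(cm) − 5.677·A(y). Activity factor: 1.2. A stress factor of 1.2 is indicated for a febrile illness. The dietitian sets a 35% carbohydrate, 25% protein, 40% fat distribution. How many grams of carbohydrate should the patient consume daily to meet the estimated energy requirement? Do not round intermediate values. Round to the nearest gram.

265 g/day

Harris-Benedict: BMR = 88.362 + 13.397(114.5) + 4.799(199) − 5.677(83) = 2106.1285 kcal/day.
TEE = 2106.1285 × 1.2 = 2527.3542 kcal/day.
With stress factor 1.2: 2527.3542 × 1.2 = 3032.825 kcal/day.
Carbohydrate energy = 35% × 3032.825 = 1061.4888 kcal.
Carbohydrate = 1061.4888 ÷ 4 kcal/g = 265.3722 g.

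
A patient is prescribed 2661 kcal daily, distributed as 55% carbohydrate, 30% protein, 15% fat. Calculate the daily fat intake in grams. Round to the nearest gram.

44 g/day

Fat energy = 15% × 2661 = 399.15 kcal.
At 9 kcal/g: 399.15 ÷ 9 = 44.35 g.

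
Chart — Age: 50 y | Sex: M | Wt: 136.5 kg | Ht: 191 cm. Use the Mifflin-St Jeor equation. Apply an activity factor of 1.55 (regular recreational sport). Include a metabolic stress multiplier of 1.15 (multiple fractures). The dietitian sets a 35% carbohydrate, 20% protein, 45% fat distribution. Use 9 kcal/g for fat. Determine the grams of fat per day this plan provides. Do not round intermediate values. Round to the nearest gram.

206 g/day

Mifflin-St Jeor (male): BMR = 10(136.5) + 6.25(191) − 5(50) + 5 = 1365 + 1193.75 − 250 + 5 = 2313.75 kcal/day.
TEE = 2313.75 × 1.55 = 3586.3125 kcal/day.
With stress factor 1.15: 3586.3125 × 1.15 = 4124.2594 kcal/day.
Fat energy = 45% × 4124.2594 = 1855.9167 kcal.
Fat = 1855.9167 ÷ 9 kcal/g = 206.213 g.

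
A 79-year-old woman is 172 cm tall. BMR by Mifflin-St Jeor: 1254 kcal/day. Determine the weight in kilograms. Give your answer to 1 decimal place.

1254 = 10·W + 6.25(172) − 5(79) − 161
10·W = 1254 − 519 = 735, so W = 73.5 kg.

73.5 kg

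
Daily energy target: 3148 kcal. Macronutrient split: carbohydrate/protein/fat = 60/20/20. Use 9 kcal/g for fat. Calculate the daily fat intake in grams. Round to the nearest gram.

70 g/day

Fat energy = 20% × 3148 = 629.6 kcal.
At 9 kcal/g: 629.6 ÷ 9 = 69.9556 g.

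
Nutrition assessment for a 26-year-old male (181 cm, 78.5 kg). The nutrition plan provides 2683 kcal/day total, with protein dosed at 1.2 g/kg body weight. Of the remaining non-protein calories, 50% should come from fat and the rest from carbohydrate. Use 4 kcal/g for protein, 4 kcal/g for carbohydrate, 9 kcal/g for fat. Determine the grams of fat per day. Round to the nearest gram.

Protein = 1.2 × 78.5 = 94.2 g → 94.2 × 4 = 376.8 kcal.
Non-protein calories = 2683 − 376.8 = 2306.2 kcal.
Fat: 50% × 2306.2 = 1153.1 kcal; carbohydrate: 1153.1 kcal.
Fat: 1153.1 kcal ÷ 9 kcal/g = 128.1222 g.

128 g/day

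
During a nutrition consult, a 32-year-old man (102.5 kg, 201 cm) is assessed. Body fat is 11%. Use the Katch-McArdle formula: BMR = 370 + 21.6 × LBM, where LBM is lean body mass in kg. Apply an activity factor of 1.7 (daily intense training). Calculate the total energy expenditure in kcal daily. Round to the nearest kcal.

LBM = 102.5 × (1 − 0.11) = 91.225 kg. Katch-McArdle: BMR = 370 + 21.6 × 91.225 = 2340.46 kcal/day.
TEE = BMR × activity factor = 2340.46 × 1.7 = 3978.782 kcal/day.

3979 kcal daily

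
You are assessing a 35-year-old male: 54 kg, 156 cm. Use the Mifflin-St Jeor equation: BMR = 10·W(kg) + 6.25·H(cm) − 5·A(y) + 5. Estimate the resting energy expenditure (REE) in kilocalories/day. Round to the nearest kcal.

Mifflin-St Jeor (male): BMR = 10(54) + 6.25(156) − 5(35) + 5 = 540 + 975 − 175 + 5 = 1345 kcal/day.

1345 kilocalories/day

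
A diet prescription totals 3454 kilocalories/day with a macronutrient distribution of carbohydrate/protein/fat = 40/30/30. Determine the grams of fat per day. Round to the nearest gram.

115 g/day

Fat energy = 30% × 3454 = 1036.2 kcal.
At 9 kcal/g: 1036.2 ÷ 9 = 115.1333 g.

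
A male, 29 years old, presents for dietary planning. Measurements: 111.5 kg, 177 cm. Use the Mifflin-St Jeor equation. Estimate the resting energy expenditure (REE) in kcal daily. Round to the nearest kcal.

2081 kcal daily

Mifflin-St Jeor (male): BMR = 10(111.5) + 6.25(177) − 5(29) + 5 = 1115 + 1106.25 − 145 + 5 = 2081.25 kcal/day.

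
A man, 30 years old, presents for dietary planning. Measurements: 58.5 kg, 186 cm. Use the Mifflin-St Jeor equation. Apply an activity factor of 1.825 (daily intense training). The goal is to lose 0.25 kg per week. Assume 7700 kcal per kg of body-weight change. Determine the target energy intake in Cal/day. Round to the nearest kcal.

2650 Cal/day

Mifflin-St Jeor (male): BMR = 10(58.5) + 6.25(186) − 5(30) + 5 = 585 + 1162.5 − 150 + 5 = 1602.5 kcal/day.
TEE = 1602.5 × 1.825 = 2924.5625 kcal/day.
Required daily deficit = 0.25 × 7700 ÷ 7 = 275 kcal/day.
Target intake = 2924.5625 − 275 = 2649.5625 kcal/day.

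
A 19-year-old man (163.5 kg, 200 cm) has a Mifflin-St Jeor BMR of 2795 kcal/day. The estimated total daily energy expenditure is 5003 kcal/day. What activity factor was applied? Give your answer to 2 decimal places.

Activity factor = TEE ÷ BMR = 5003 ÷ 2795 = 1.79.

1.79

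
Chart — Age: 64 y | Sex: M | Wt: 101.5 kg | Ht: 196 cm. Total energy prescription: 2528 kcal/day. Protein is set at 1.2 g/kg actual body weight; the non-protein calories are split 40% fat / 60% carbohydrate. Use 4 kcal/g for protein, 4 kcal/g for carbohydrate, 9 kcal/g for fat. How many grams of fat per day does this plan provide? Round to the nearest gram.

Protein = 1.2 × 101.5 = 121.8 g → 121.8 × 4 = 487.2 kcal.
Non-protein calories = 2528 − 487.2 = 2040.8 kcal.
Fat: 40% × 2040.8 = 816.32 kcal; carbohydrate: 1224.48 kcal.
Fat: 816.32 kcal ÷ 9 kcal/g = 90.7022 g.

91 g/day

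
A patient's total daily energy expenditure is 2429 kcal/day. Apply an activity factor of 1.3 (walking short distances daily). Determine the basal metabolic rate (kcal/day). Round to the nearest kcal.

BMR = TEE ÷ activity factor = 2429 ÷ 1.3 = 1868.4615 kcal/day.

1868 kcal/day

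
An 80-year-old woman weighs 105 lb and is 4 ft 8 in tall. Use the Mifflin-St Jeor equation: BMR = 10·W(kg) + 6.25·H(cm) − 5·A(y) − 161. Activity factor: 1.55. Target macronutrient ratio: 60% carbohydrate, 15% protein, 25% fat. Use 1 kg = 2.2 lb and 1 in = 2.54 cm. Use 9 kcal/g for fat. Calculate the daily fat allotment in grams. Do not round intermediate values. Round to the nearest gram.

Convert to metric: weight = 105 ÷ 2.2 = 47.7273 kg; height = (4×12 + 8) × 2.54 = 56 × 2.54 = 142.24 cm.
Mifflin-St Jeor (female): BMR = 10(47.7273) + 6.25(142.24) − 5(80) − 161 = 477.2727 + 889 − 400 − 161 = 805.2727 kcal/day.
TEE = 805.2727 × 1.55 = 1248.1727 kcal/day.
Fat energy = 25% × 1248.1727 = 312.0432 kcal.
Fat = 312.0432 ÷ 9 kcal/g = 34.6715 g.

35 g/day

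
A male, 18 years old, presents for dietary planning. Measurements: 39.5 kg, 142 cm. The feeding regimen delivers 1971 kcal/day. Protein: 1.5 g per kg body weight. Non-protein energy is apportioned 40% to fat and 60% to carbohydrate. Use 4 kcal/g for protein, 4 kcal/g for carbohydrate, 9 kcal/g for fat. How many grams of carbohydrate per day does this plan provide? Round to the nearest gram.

260 g/day

Protein = 1.5 × 39.5 = 59.25 g → 59.25 × 4 = 237 kcal.
Non-protein calories = 1971 − 237 = 1734 kcal.
Fat: 40% × 1734 = 693.6 kcal; carbohydrate: 1040.4 kcal.
Carbohydrate: 1040.4 kcal ÷ 4 kcal/g = 260.1 g.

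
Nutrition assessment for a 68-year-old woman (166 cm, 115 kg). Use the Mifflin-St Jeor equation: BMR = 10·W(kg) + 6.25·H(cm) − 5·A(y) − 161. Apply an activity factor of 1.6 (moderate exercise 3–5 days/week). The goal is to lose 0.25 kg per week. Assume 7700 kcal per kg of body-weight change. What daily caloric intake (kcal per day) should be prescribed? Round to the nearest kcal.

2423 kcal per day

Mifflin-St Jeor (female): BMR = 10(115) + 6.25(166) − 5(68) − 161 = 1150 + 1037.5 − 340 − 161 = 1686.5 kcal/day.
TEE = 1686.5 × 1.6 = 2698.4 kcal/day.
Required daily deficit = 0.25 × 7700 ÷ 7 = 275 kcal/day.
Target intake = 2698.4 − 275 = 2423.4 kcal/day.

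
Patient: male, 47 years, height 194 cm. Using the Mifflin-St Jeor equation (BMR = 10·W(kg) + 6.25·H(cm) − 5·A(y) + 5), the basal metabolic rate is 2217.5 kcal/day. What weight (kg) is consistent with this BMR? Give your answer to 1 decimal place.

2217.5 = 10·W + 6.25(194) − 5(47) + 5
10·W = 2217.5 − 982.5 = 1235, so W = 123.5 kg.

123.5 kg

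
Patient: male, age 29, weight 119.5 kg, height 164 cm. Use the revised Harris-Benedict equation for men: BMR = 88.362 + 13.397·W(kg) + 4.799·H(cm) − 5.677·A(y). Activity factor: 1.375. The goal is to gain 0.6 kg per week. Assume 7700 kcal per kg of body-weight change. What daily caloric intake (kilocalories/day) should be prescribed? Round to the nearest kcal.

Harris-Benedict: BMR = 88.362 + 13.397(119.5) + 4.799(164) − 5.677(29) = 2311.7065 kcal/day.
TEE = 2311.7065 × 1.375 = 3178.5964 kcal/day.
Required daily surplus = 0.6 × 7700 ÷ 7 = 660 kcal/day.
Target intake = 3178.5964 + 660 = 3838.5964 kcal/day.

3839 kilocalories/day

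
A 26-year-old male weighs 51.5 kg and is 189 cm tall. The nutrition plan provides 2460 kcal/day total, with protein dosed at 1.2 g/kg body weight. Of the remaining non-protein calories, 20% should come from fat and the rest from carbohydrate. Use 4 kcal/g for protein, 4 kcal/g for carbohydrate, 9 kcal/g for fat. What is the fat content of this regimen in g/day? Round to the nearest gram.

Protein = 1.2 × 51.5 = 61.8 g → 61.8 × 4 = 247.2 kcal.
Non-protein calories = 2460 − 247.2 = 2212.8 kcal.
Fat: 20% × 2212.8 = 442.56 kcal; carbohydrate: 1770.24 kcal.
Fat: 442.56 kcal ÷ 9 kcal/g = 49.1733 g.

49 g/day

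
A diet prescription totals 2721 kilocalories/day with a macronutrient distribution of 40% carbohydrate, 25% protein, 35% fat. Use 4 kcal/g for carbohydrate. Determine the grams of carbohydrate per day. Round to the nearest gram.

272 g/day

Carbohydrate energy = 40% × 2721 = 1088.4 kcal.
At 4 kcal/g: 1088.4 ÷ 4 = 272.1 g.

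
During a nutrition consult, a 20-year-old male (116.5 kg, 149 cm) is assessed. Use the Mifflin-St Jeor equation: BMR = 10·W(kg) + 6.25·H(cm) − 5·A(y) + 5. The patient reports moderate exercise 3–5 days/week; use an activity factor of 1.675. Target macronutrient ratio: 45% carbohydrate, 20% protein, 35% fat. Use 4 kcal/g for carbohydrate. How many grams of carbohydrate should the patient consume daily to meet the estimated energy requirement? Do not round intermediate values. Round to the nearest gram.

377 g/day

Mifflin-St Jeor (male): BMR = 10(116.5) + 6.25(149) − 5(20) + 5 = 1165 + 931.25 − 100 + 5 = 2001.25 kcal/day.
TEE = 2001.25 × 1.675 = 3352.0938 kcal/day.
Carbohydrate energy = 45% × 3352.0938 = 1508.4422 kcal.
Carbohydrate = 1508.4422 ÷ 4 kcal/g = 377.1105 g.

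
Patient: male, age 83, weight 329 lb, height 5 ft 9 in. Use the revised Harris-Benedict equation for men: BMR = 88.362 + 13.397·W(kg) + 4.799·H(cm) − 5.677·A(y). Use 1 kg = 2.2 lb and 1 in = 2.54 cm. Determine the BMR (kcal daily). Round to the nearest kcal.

Convert to metric: weight = 329 ÷ 2.2 = 149.5455 kg; height = (5×12 + 9) × 2.54 = 69 × 2.54 = 175.26 cm.
Harris-Benedict: BMR = 88.362 + 13.397(149.5455) + 4.799(175.26) − 5.677(83) = 2461.7042 kcal/day.

2462 kcal daily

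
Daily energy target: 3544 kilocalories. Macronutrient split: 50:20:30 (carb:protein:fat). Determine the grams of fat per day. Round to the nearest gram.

118 g/day

Fat energy = 30% × 3544 = 1063.2 kcal.
At 9 kcal/g: 1063.2 ÷ 9 = 118.1333 g.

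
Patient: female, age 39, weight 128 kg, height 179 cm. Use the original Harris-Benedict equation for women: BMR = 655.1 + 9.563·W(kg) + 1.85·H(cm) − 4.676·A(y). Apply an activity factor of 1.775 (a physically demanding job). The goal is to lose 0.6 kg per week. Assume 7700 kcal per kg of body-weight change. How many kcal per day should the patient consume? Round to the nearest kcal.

2940 kcal per day

Harris-Benedict: BMR = 655.1 + 9.563(128) + 1.85(179) − 4.676(39) = 2027.95 kcal/day.
TEE = 2027.95 × 1.775 = 3599.6113 kcal/day.
Required daily deficit = 0.6 × 7700 ÷ 7 = 660 kcal/day.
Target intake = 3599.6113 − 660 = 2939.6113 kcal/day.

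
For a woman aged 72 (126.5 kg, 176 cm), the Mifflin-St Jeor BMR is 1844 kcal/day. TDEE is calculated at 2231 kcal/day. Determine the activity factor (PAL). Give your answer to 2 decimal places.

1.21

Activity factor = TEE ÷ BMR = 2231 ÷ 1844 = 1.21.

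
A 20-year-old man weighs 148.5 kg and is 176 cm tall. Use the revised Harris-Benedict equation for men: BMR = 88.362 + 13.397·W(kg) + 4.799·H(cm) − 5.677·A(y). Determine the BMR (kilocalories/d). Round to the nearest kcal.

2809 kilocalories/d

Harris-Benedict: BMR = 88.362 + 13.397(148.5) + 4.799(176) − 5.677(20) = 2808.9005 kcal/day.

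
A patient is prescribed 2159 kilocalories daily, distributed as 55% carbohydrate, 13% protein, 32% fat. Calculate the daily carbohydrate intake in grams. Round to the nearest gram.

297 g/day

Carbohydrate energy = 55% × 2159 = 1187.45 kcal.
At 4 kcal/g: 1187.45 ÷ 4 = 296.8625 g.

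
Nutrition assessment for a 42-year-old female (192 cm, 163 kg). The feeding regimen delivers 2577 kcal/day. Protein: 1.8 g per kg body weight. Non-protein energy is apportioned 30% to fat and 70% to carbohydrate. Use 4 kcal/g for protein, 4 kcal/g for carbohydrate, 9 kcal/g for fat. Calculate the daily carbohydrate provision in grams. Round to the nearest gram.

Protein = 1.8 × 163 = 293.4 g → 293.4 × 4 = 1173.6 kcal.
Non-protein calories = 2577 − 1173.6 = 1403.4 kcal.
Fat: 30% × 1403.4 = 421.02 kcal; carbohydrate: 982.38 kcal.
Carbohydrate: 982.38 kcal ÷ 4 kcal/g = 245.595 g.

246 g/day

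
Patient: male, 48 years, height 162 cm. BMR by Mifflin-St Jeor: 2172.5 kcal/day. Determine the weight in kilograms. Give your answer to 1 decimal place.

139.5 kg

2172.5 = 10·W + 6.25(162) − 5(48) + 5
10·W = 2172.5 − 777.5 = 1395, so W = 139.5 kg.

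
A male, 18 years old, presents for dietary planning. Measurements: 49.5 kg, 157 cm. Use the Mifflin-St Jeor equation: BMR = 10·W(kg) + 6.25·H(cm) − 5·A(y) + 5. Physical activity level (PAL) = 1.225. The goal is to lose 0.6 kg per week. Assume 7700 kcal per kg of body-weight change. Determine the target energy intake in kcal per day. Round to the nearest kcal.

1044 kcal per day

Mifflin-St Jeor (male): BMR = 10(49.5) + 6.25(157) − 5(18) + 5 = 495 + 981.25 − 90 + 5 = 1391.25 kcal/day.
TEE = 1391.25 × 1.225 = 1704.2813 kcal/day.
Required daily deficit = 0.6 × 7700 ÷ 7 = 660 kcal/day.
Target intake = 1704.2813 − 660 = 1044.2813 kcal/day.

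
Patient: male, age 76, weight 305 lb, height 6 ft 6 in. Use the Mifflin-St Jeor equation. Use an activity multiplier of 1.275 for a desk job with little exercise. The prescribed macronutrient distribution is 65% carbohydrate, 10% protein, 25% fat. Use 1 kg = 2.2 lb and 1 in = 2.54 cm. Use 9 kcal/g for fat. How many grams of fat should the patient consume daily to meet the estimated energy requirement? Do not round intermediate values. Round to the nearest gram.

Convert to metric: weight = 305 ÷ 2.2 = 138.6364 kg; height = (6×12 + 6) × 2.54 = 78 × 2.54 = 198.12 cm.
Mifflin-St Jeor (male): BMR = 10(138.6364) + 6.25(198.12) − 5(76) + 5 = 1386.3636 + 1238.25 − 380 + 5 = 2249.6136 kcal/day.
TEE = 2249.6136 × 1.275 = 2868.2574 kcal/day.
Fat energy = 25% × 2868.2574 = 717.0643 kcal.
Fat = 717.0643 ÷ 9 kcal/g = 79.6738 g.

80 g/day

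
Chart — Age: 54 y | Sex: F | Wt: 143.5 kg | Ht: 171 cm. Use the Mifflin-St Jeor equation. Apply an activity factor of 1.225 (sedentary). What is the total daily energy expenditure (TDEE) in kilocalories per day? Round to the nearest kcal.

2539 kilocalories per day

Mifflin-St Jeor (female): BMR = 10(143.5) + 6.25(171) − 5(54) − 161 = 1435 + 1068.75 − 270 − 161 = 2072.75 kcal/day.
TEE = BMR × activity factor = 2072.75 × 1.225 = 2539.1188 kcal/day.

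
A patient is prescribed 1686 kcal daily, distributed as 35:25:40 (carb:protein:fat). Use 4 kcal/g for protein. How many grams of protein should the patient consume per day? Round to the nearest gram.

105 g/day

Protein energy = 25% × 1686 = 421.5 kcal.
At 4 kcal/g: 421.5 ÷ 4 = 105.375 g.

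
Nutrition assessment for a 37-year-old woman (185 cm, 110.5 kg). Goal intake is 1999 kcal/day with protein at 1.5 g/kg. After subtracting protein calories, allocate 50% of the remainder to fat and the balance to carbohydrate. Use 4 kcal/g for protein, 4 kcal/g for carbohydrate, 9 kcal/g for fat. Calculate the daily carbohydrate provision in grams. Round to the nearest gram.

Protein = 1.5 × 110.5 = 165.75 g → 165.75 × 4 = 663 kcal.
Non-protein calories = 1999 − 663 = 1336 kcal.
Fat: 50% × 1336 = 668 kcal; carbohydrate: 668 kcal.
Carbohydrate: 668 kcal ÷ 4 kcal/g = 167 g.

167 g/day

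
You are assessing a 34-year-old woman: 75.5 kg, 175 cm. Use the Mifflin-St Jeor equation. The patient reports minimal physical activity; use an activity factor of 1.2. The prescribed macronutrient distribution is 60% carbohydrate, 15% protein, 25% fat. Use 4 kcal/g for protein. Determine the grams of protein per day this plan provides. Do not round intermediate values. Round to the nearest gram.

Mifflin-St Jeor (female): BMR = 10(75.5) + 6.25(175) − 5(34) − 161 = 755 + 1093.75 − 170 − 161 = 1517.75 kcal/day.
TEE = 1517.75 × 1.2 = 1821.3 kcal/day.
Protein energy = 15% × 1821.3 = 273.195 kcal.
Protein = 273.195 ÷ 4 kcal/g = 68.2988 g.

68 g/day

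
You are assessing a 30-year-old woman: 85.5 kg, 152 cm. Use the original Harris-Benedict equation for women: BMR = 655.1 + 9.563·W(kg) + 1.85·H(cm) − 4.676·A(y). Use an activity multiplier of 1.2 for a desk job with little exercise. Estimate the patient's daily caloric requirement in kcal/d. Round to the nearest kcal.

Harris-Benedict: BMR = 655.1 + 9.563(85.5) + 1.85(152) − 4.676(30) = 1613.6565 kcal/day.
TEE = BMR × activity factor = 1613.6565 × 1.2 = 1936.3878 kcal/day.

1936 kcal/d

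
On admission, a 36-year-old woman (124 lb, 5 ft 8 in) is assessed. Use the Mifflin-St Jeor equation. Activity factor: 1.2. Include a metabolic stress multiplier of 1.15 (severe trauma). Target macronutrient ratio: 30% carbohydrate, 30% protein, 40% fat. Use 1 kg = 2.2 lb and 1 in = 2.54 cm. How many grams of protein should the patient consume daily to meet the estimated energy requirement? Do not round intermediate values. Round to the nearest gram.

Convert to metric: weight = 124 ÷ 2.2 = 56.3636 kg; height = (5×12 + 8) × 2.54 = 68 × 2.54 = 172.72 cm.
Mifflin-St Jeor (female): BMR = 10(56.3636) + 6.25(172.72) − 5(36) − 161 = 563.6364 + 1079.5 − 180 − 161 = 1302.1364 kcal/day.
TEE = 1302.1364 × 1.2 = 1562.5636 kcal/day.
With stress factor 1.15: 1562.5636 × 1.15 = 1796.9482 kcal/day.
Protein energy = 30% × 1796.9482 = 539.0845 kcal.
Protein = 539.0845 ÷ 4 kcal/g = 134.7711 g.

135 g/day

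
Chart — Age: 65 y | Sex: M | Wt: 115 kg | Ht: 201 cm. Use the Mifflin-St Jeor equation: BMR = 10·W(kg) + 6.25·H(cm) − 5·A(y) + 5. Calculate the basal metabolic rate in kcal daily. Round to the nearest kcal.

2086 kcal daily

Mifflin-St Jeor (male): BMR = 10(115) + 6.25(201) − 5(65) + 5 = 1150 + 1256.25 − 325 + 5 = 2086.25 kcal/day.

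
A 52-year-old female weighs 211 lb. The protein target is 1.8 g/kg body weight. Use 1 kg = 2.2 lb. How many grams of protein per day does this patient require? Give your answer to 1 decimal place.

Weight in kg = 211 ÷ 2.2 = 95.9091 kg.
Protein = 1.8 g/kg × 95.9091 kg = 172.6364 g/day.

172.6 g/day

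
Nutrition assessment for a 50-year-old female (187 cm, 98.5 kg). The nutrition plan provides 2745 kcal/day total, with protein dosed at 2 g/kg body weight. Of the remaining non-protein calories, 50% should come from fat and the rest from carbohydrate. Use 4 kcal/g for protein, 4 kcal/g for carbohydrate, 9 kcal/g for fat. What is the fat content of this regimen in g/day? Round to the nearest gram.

109 g/day

Protein = 2 × 98.5 = 197 g → 197 × 4 = 788 kcal.
Non-protein calories = 2745 − 788 = 1957 kcal.
Fat: 50% × 1957 = 978.5 kcal; carbohydrate: 978.5 kcal.
Fat: 978.5 kcal ÷ 9 kcal/g = 108.7222 g.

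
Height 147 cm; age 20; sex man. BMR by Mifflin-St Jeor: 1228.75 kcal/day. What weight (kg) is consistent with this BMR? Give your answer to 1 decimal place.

40.5 kg

1228.75 = 10·W + 6.25(147) − 5(20) + 5
10·W = 1228.75 − 823.75 = 405, so W = 40.5 kg.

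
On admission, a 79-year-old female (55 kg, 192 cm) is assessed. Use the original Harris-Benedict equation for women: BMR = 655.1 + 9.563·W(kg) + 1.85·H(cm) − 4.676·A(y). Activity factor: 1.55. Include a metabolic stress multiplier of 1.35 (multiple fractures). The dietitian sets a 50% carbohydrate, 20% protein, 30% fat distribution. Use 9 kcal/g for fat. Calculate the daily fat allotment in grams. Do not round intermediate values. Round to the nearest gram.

Harris-Benedict: BMR = 655.1 + 9.563(55) + 1.85(192) − 4.676(79) = 1166.861 kcal/day.
TEE = 1166.861 × 1.55 = 1808.6346 kcal/day.
With stress factor 1.35: 1808.6346 × 1.35 = 2441.6566 kcal/day.
Fat energy = 30% × 2441.6566 = 732.497 kcal.
Fat = 732.497 ÷ 9 kcal/g = 81.3886 g.

81 g/day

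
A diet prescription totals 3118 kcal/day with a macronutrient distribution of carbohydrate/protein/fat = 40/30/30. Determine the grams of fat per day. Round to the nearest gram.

104 g/day

Fat energy = 30% × 3118 = 935.4 kcal.
At 9 kcal/g: 935.4 ÷ 9 = 103.9333 g.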